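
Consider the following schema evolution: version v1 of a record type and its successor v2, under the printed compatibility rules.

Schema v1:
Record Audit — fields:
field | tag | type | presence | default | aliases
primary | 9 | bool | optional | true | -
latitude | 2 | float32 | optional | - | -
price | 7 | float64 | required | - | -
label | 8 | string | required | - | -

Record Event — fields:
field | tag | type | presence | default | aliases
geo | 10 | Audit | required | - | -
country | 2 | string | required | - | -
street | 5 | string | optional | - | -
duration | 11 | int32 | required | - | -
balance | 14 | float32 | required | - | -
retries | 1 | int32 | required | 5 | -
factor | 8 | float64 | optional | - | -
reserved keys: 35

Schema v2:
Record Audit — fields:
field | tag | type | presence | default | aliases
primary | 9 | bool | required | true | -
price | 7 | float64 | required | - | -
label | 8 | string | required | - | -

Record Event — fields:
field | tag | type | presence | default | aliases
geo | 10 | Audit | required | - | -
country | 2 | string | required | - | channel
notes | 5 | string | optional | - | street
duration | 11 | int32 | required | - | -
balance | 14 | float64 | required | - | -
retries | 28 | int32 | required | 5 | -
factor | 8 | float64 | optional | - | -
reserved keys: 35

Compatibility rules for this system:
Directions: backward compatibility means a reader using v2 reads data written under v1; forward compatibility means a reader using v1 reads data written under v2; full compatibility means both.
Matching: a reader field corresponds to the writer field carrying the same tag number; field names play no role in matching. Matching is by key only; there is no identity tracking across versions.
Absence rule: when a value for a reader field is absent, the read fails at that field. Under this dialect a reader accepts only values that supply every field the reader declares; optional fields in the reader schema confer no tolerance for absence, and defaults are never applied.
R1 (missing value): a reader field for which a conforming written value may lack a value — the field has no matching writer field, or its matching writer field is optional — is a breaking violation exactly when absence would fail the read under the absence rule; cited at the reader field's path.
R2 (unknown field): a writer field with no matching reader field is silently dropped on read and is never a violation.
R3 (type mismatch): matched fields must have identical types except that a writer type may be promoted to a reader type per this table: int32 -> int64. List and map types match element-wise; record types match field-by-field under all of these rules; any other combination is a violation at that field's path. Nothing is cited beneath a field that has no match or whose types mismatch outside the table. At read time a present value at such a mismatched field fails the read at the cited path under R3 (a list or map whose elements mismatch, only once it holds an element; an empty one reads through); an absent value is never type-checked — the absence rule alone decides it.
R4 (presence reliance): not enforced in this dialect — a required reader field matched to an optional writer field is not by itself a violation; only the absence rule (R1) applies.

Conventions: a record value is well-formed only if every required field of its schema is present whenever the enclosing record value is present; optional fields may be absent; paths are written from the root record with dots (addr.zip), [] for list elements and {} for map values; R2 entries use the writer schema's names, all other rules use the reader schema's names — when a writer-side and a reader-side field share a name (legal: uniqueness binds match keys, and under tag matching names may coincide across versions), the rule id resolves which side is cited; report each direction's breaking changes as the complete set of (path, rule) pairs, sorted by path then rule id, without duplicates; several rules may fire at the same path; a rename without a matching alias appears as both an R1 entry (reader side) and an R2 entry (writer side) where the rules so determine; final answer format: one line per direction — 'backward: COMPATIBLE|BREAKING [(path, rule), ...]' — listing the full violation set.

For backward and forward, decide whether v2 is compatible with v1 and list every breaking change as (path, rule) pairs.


backward: BREAKING [(balance, R3), (factor, R1), (geo.primary, R1), (notes, R1), (retries, R1)]; forward: BREAKING [(balance, R3), (factor, R1), (geo.latitude, R1), (retries, R1), (street, R1)]

in Event below, arrows point writer -> reader
backward for Event (reader v2, writer v1):
  geo: paired with writer geo (Audit -> Audit; writer required)
  country: paired with writer country (string -> string; writer required)
  notes: paired with writer street (string -> string; writer optional)
  duration: paired with writer duration (int32 -> int32; writer required)
  balance: paired with writer balance (float32 -> float64; writer required)
  no writer field matches reader retries
  factor: paired with writer factor (float64 -> float64; writer optional)
  writer field retries has no reader counterpart
  geo.primary: paired with writer geo.primary (bool -> bool; writer optional)
  geo.price: paired with writer geo.price (float64 -> float64; writer required)
  geo.label: paired with writer geo.label (string -> string; writer required)
  writer field geo.latitude has no reader counterpart
  R3 fires at balance
  R1 fires at factor
  R1 fires at geo.primary
  R1 fires at notes
  R1 fires at retries
  => backward: BREAKING (5)
forward for Event (reader v1, writer v2):
  geo: paired with writer geo (Audit -> Audit; writer required)
  country: paired with writer country (string -> string; writer required)
  street: paired with writer notes (string -> string; writer optional)
  duration: paired with writer duration (int32 -> int32; writer required)
  balance: paired with writer balance (float64 -> float32; writer required)
  no writer field matches reader retries
  factor: paired with writer factor (float64 -> float64; writer optional)
  writer field retries has no reader counterpart
  geo.primary: paired with writer geo.primary (bool -> bool; writer required)
  no writer field matches reader geo.latitude
  geo.price: paired with writer geo.price (float64 -> float64; writer required)
  geo.label: paired with writer geo.label (string -> string; writer required)
  R3 fires at balance
  R1 fires at factor
  R1 fires at geo.latitude
  R1 fires at retries
  R1 fires at street
  => forward: BREAKING (5)


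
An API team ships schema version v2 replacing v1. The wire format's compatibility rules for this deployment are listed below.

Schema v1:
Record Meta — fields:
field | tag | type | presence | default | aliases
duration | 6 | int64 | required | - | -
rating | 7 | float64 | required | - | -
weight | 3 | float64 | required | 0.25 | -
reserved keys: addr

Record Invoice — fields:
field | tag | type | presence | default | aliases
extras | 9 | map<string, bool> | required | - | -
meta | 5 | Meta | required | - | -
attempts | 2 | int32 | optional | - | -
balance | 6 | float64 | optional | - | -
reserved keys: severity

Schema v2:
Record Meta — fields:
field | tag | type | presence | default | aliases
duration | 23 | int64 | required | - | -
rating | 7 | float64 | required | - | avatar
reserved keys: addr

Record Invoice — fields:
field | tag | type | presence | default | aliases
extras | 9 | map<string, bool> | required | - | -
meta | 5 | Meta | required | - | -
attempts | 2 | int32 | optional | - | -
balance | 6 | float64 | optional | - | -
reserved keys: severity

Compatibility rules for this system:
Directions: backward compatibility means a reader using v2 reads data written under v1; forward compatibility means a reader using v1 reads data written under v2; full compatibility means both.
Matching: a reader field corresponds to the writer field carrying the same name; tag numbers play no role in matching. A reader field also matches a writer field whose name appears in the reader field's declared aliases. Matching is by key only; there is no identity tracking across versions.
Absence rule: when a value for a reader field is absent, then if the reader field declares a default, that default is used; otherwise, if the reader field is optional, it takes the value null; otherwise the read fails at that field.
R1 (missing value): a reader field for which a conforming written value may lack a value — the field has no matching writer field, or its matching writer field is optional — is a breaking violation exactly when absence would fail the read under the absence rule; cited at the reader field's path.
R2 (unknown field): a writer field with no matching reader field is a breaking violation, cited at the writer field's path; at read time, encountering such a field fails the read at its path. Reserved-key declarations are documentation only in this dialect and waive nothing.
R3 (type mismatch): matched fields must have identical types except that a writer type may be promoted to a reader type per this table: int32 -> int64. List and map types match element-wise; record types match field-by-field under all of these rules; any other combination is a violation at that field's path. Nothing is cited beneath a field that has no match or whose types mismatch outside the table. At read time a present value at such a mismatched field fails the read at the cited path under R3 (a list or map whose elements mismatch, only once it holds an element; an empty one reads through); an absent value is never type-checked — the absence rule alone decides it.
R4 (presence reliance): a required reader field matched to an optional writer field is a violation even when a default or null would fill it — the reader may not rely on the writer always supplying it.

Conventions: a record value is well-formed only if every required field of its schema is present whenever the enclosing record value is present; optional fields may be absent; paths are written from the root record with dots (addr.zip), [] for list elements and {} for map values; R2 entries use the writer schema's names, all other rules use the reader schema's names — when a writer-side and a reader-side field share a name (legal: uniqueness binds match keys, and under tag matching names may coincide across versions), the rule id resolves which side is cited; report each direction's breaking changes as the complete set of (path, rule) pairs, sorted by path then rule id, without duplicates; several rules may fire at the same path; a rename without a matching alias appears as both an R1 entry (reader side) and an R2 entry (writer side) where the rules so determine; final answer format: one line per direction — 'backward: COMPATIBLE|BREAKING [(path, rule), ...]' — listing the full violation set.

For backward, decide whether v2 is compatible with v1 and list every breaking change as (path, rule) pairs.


each type pair in Invoice: writer, then reader
backward analysis of Invoice with v2 as reader and v1 as writer:
  extras: map<string, bool> -> map<string, bool>, writer required; from extras
  meta: Meta -> Meta, writer required; from meta
  attempts: int32 -> int32, writer optional; from attempts
  balance: float64 -> float64, writer optional; from balance
  meta.duration: int64 -> int64, writer required; from meta.duration
  meta.rating: float64 -> float64, writer required; from meta.rating
  meta.weight (writer side), unknown to reader
  breaking: (meta.weight, R2)
  backward on Invoice therefore BREAKING (1)
the rest of the Invoice diff is inert for this question:
  field duration in record Meta: tag 6 changed to 23 -> triggers nothing under Invoice's printed rules — same verdict

backward: BREAKING [(meta.weight, R2)]


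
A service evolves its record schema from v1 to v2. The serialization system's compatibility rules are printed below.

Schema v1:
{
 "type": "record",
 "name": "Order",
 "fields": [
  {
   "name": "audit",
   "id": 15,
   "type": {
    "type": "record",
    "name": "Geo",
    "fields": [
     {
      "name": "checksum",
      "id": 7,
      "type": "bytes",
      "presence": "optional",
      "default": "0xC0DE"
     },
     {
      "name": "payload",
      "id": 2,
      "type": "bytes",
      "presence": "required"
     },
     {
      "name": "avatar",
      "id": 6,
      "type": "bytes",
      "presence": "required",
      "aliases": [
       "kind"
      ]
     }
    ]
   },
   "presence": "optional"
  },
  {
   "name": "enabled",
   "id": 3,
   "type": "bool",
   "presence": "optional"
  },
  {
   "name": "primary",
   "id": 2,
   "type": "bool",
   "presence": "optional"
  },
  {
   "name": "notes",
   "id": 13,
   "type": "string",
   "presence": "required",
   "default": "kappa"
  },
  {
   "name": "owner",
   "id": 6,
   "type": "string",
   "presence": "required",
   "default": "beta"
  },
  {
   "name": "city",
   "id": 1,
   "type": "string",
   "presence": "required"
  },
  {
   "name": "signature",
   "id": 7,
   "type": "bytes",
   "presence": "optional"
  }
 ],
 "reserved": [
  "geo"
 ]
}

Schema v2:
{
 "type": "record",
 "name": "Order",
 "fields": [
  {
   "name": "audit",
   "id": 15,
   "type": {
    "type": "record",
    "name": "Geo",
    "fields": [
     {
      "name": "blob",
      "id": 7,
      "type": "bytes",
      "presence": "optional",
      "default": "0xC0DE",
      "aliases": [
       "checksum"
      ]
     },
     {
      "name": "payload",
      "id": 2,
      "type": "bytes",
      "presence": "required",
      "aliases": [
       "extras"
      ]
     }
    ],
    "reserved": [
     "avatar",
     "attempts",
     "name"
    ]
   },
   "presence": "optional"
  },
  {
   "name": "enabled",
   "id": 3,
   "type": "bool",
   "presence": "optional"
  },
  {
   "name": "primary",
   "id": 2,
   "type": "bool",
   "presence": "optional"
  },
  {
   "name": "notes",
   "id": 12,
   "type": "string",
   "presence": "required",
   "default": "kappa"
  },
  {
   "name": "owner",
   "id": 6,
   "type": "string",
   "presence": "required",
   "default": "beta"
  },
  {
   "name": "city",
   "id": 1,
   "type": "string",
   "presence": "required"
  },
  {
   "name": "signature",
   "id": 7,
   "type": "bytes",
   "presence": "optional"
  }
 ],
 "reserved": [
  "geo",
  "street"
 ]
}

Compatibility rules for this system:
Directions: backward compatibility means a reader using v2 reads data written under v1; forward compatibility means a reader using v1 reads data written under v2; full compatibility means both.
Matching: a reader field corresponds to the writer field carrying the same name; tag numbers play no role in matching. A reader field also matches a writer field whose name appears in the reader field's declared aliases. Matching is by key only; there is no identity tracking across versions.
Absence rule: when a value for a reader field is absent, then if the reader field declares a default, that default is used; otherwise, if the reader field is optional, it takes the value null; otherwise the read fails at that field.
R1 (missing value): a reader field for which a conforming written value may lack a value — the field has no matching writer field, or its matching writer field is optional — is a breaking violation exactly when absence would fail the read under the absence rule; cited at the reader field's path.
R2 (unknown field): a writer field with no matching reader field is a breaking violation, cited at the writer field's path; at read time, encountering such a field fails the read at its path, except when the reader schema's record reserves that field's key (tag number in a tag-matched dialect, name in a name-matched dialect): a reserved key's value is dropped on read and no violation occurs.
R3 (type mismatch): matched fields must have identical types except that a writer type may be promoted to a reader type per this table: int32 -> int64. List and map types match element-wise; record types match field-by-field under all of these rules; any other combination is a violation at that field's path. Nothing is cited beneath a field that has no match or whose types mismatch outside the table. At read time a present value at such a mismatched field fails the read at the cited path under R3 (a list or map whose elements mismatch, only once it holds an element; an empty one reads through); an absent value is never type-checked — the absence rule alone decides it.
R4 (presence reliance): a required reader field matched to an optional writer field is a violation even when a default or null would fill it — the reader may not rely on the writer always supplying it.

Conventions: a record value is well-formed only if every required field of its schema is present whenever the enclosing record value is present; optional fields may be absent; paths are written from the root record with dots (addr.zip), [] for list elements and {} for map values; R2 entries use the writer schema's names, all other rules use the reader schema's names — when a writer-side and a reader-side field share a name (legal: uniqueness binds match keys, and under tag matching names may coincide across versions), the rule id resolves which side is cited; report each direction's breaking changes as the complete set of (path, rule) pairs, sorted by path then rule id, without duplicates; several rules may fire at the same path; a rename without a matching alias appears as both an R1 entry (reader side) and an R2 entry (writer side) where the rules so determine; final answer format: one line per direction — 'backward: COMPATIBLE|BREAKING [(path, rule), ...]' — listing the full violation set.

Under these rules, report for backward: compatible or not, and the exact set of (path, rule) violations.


arrows below run writer -> reader for Order
backward for Order (reader v2, writer v1):
  audit: Geo -> Geo, writer optional; from audit
  enabled: bool -> bool, writer optional; from enabled
  primary: bool -> bool, writer optional; from primary
  notes: string -> string, writer required; from notes
  owner: string -> string, writer required; from owner
  city: string -> string, writer required; from city
  signature: bytes -> bytes, writer optional; from signature
  audit.blob: bytes -> bytes, writer optional; from audit.checksum
  audit.payload: bytes -> bytes, writer required; from audit.payload
  audit.avatar (writer side), unknown to reader
  => no violations; backward on Order: COMPATIBLE
checking off the Order differences that do not matter here:
  renamed field checksum to blob in record Geo (alias checksum declared on the renamed field) -> matters only for Order's forward compatibility — outside the asked direction
  removed field avatar from record Geo (its key "avatar" joins the reserved list) -> matters only for Order's forward compatibility — outside the asked direction
  field notes in record Order: tag 13 changed to 12 -> fires no rule on Order, leaving the asked answer as it is

backward: COMPATIBLE []


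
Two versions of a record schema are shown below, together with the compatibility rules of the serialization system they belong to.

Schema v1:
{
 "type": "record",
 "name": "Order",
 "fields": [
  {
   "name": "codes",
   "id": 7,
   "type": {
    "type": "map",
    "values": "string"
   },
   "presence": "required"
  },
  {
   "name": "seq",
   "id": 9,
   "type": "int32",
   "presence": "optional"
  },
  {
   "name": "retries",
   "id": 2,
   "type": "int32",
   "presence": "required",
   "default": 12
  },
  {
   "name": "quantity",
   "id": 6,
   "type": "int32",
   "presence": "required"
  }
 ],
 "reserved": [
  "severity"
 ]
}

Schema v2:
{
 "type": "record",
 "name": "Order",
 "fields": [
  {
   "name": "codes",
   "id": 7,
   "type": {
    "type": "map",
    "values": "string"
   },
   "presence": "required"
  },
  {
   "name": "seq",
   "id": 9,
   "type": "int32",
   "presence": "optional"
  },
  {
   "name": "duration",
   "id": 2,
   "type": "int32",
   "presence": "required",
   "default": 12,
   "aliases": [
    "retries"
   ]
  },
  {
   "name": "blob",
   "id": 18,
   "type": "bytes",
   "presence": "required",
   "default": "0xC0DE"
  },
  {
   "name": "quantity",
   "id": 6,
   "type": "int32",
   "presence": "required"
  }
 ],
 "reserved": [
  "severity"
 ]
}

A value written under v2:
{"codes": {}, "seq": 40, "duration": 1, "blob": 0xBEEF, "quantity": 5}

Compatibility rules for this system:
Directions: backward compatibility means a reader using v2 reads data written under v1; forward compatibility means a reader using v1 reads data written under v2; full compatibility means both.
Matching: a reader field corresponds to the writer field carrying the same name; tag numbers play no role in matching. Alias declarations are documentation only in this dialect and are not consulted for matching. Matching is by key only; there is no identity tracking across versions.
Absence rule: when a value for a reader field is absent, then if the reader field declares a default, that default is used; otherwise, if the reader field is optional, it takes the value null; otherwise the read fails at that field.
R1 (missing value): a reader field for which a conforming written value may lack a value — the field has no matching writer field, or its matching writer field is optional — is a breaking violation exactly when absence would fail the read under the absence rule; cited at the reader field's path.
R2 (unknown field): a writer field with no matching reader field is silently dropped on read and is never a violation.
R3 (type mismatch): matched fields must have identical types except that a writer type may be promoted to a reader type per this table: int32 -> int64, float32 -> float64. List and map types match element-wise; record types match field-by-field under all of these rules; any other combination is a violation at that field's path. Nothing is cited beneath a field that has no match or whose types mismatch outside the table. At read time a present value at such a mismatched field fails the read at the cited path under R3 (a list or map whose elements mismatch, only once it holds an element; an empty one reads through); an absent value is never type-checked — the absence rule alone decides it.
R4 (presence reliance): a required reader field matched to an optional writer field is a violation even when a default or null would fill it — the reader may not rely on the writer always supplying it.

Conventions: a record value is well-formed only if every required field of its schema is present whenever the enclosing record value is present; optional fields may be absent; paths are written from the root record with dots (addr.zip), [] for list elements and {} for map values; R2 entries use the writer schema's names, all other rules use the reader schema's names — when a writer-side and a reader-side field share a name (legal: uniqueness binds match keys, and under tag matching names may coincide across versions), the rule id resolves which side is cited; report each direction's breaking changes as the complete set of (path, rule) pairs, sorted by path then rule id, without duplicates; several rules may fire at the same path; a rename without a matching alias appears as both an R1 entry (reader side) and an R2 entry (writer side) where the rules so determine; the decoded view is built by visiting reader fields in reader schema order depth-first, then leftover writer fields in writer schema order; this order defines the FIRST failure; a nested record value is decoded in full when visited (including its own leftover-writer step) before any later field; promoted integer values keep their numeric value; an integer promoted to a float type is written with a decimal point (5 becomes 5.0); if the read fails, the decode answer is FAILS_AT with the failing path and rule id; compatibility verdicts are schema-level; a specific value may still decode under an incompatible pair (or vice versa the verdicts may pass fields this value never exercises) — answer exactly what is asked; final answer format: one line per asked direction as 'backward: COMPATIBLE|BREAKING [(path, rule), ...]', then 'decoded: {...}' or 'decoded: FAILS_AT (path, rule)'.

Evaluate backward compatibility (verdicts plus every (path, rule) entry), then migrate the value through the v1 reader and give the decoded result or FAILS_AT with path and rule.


backward: COMPATIBLE []; decoded: {"codes": {}, "seq": 40, "retries": 12, "quantity": 5}

in Order below, arrows point writer -> reader
backward on Order — v2 reading data written by v1:
  codes: paired with writer codes (map<string, string> -> map<string, string>; writer required)
  seq: paired with writer seq (int32 -> int32; writer optional)
  duration has no writer counterpart
  blob has no writer counterpart
  quantity: paired with writer quantity (int32 -> int32; writer required)
  writer retries: unknown to reader
  => backward: COMPATIBLE
migrating the Order value to v1:
  codes := {}
  seq := 40
  retries := 12 (no value, default fills)
  quantity := 5
  writer duration: unmatched, discarded
  writer blob: unmatched, discarded
  => decoded: {"codes": {}, "seq": 40, "retries": 12, "quantity": 5}
checking off the Order differences that do not matter here:
  added field blob to record Order: required bytes, tag 18, default 0xC0DE (in v2 it sits immediately before quantity) -> triggers nothing under Order's printed rules — same verdict


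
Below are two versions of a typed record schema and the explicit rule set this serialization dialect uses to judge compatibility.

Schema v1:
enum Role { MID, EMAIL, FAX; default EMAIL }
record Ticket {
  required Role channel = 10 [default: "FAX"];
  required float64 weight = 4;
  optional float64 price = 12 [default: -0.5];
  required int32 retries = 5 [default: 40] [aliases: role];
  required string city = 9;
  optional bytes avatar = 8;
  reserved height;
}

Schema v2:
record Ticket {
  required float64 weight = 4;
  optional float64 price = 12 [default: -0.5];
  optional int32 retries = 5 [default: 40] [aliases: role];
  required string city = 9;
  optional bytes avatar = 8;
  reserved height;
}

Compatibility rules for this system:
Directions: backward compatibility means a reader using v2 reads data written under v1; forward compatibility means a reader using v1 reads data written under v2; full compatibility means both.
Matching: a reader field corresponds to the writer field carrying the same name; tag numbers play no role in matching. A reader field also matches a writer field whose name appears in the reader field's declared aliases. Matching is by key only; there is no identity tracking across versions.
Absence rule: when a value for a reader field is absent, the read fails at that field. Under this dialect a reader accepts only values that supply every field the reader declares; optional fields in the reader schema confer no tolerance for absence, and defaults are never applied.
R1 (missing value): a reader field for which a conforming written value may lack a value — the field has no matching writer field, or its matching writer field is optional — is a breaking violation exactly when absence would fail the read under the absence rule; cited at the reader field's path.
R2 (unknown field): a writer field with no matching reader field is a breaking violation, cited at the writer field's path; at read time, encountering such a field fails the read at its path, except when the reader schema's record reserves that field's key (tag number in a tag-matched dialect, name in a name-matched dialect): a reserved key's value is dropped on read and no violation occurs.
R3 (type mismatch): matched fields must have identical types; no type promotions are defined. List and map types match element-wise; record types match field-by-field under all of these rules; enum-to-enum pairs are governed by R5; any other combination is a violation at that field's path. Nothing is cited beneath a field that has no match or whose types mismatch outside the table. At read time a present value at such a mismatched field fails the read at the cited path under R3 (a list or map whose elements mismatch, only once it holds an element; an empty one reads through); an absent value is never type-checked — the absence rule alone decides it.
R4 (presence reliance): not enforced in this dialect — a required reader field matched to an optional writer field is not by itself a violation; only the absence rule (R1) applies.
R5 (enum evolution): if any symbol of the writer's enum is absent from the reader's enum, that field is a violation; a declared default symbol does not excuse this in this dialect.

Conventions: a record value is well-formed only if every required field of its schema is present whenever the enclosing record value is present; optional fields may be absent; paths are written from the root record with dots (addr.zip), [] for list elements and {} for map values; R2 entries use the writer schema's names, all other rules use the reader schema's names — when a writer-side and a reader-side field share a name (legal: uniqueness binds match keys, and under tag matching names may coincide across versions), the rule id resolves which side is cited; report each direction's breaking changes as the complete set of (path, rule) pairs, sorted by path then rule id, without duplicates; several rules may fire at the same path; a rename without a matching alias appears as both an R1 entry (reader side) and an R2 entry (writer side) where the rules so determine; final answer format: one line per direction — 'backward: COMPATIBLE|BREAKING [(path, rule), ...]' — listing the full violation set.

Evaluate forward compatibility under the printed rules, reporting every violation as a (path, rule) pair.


each type pair in Ticket: writer, then reader
forward analysis of Ticket with v1 as reader and v2 as writer:
  no writer field matches reader channel
  weight: float64 -> float64, writer required; from weight
  price: float64 -> float64, writer optional; from price
  retries: int32 -> int32, writer optional; from retries
  city: string -> string, writer required; from city
  avatar: bytes -> bytes, writer optional; from avatar
  R1 fires at avatar
  R1 fires at channel
  R1 fires at price
  R1 fires at retries
  => forward: BREAKING (4)

forward: BREAKING [(avatar, R1), (channel, R1), (price, R1), (retries, R1)]


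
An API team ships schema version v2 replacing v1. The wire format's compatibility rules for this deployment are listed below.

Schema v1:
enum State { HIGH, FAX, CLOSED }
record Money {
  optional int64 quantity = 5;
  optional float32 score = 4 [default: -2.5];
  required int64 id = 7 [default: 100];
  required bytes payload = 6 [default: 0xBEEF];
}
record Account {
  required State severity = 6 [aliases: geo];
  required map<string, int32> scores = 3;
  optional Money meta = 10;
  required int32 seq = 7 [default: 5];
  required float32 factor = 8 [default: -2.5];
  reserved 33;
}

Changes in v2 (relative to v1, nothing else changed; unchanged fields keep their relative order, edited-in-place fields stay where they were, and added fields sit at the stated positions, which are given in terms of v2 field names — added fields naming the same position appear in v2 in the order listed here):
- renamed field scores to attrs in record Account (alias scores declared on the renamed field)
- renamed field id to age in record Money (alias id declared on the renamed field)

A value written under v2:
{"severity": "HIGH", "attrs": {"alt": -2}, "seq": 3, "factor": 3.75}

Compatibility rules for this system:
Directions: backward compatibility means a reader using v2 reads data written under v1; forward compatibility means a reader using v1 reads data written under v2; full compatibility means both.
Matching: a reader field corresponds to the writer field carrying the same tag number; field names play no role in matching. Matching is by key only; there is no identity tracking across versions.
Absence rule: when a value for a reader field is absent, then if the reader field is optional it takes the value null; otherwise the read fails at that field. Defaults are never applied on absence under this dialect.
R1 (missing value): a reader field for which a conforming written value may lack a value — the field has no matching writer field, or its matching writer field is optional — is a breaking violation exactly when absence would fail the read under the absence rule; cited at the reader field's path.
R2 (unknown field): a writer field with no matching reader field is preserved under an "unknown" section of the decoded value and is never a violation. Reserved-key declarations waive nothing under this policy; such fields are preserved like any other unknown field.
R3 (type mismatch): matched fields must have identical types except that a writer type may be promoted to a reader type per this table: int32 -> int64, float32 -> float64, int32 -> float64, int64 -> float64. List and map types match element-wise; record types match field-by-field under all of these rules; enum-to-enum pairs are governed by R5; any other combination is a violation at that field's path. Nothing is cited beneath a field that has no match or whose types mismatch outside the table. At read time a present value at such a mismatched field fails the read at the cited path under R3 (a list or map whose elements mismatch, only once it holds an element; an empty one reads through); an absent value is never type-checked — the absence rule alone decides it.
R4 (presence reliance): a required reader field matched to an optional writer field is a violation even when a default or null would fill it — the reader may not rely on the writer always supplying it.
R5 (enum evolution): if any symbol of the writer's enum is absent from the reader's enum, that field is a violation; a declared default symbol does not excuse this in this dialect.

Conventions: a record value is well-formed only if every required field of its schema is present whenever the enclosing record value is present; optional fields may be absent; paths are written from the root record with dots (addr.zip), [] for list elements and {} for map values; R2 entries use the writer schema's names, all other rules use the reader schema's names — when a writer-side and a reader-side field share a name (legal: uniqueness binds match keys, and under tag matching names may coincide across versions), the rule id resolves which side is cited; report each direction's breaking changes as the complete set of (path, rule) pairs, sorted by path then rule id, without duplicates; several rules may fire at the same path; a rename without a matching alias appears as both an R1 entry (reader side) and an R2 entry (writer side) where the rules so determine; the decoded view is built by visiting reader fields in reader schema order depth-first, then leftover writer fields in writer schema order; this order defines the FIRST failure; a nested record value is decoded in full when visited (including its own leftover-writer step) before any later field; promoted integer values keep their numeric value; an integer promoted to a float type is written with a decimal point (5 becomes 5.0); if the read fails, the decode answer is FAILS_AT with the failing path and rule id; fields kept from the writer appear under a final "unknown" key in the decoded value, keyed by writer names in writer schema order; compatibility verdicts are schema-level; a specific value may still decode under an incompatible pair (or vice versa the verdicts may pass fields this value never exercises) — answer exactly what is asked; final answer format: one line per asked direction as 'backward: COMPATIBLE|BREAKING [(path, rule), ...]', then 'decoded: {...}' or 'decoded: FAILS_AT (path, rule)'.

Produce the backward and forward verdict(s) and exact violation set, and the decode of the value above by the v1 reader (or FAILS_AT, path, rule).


backward: COMPATIBLE []; forward: COMPATIBLE []; decoded: {"severity": "HIGH", "scores": {"alt": -2}, "meta": null, "seq": 3, "factor": 3.75}

in Account below, arrows point writer -> reader
backward for Account (reader v2, writer v1):
  severity <- severity (State -> State, writer required)
  attrs <- scores (map<string, int32> -> map<string, int32>, writer required)
  meta <- meta (Money -> Money, writer optional)
  seq <- seq (int32 -> int32, writer required)
  factor <- factor (float32 -> float32, writer required)
  meta.quantity <- meta.quantity (int64 -> int64, writer optional)
  meta.score <- meta.score (float32 -> float32, writer optional)
  meta.age <- meta.id (int64 -> int64, writer required)
  meta.payload <- meta.payload (bytes -> bytes, writer required)
  => no violations; backward on Account: COMPATIBLE
forward for Account (reader v1, writer v2):
  severity <- severity (State -> State, writer required)
  scores <- attrs (map<string, int32> -> map<string, int32>, writer required)
  meta <- meta (Money -> Money, writer optional)
  seq <- seq (int32 -> int32, writer required)
  factor <- factor (float32 -> float32, writer required)
  meta.quantity <- meta.quantity (int64 -> int64, writer optional)
  meta.score <- meta.score (float32 -> float32, writer optional)
  meta.id <- meta.age (int64 -> int64, writer required)
  meta.payload <- meta.payload (bytes -> bytes, writer required)
  => no violations; forward on Account: COMPATIBLE
decoding the Account value with the v1 reader:
  severity := "HIGH"
  scores := {"alt": -2} (from writer attrs)
  meta := null (absent, optional -> null)
  seq := 3
  factor := 3.75
  => decoded: {"severity": "HIGH", "scores": {"alt": -2}, "meta": null, "seq": 3, "factor": 3.75}


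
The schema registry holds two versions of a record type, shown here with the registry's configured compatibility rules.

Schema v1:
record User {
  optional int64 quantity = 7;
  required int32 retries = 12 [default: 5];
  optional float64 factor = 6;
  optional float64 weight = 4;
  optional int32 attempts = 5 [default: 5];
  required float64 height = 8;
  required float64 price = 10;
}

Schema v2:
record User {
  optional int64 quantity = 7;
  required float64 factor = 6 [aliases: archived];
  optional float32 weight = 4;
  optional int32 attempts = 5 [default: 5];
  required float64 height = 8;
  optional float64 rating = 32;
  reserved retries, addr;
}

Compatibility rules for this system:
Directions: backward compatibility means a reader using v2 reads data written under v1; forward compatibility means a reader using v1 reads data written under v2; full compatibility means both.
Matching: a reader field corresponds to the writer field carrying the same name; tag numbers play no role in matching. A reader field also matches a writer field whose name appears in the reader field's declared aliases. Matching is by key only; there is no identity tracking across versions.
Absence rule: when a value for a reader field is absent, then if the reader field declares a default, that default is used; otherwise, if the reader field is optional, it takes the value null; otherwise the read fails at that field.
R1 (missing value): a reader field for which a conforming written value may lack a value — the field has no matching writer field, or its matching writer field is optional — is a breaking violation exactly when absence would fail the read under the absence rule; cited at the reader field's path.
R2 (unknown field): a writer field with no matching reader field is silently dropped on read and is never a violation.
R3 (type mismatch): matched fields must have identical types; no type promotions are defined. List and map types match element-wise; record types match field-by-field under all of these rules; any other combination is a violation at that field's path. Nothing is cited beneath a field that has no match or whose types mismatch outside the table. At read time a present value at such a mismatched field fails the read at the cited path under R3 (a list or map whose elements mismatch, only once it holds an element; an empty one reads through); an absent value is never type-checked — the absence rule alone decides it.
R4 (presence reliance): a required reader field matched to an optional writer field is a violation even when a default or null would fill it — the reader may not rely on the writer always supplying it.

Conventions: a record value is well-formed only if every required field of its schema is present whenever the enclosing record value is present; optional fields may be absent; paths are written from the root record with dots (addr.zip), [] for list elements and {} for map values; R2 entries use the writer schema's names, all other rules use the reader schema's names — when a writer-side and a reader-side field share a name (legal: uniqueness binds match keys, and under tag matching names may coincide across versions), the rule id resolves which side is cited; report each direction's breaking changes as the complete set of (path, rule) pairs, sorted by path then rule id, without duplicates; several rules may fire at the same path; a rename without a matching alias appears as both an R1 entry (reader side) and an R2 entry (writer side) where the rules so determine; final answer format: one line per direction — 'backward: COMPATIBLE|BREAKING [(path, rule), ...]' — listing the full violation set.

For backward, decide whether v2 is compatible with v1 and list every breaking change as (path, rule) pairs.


backward: BREAKING [(factor, R1), (factor, R4), (weight, R3)]

in User below, arrows point writer -> reader
checking backward for User: reader v2 against writer v1:
  quantity <- quantity (int64 -> int64, writer optional)
  factor <- factor (float64 -> float64, writer optional)
  weight <- weight (float64 -> float32, writer optional)
  attempts <- attempts (int32 -> int32, writer optional)
  height <- height (float64 -> float64, writer required)
  rating: no writer match
  leftover writer field: retries
  leftover writer field: price
  violation R1 at factor
  violation R4 at factor
  violation R3 at weight
  backward on User therefore BREAKING (3)
diffs on User not affecting the asked answer:
  removed field retries from record User (its key "retries" joins the reserved list) -> fires no rule on User, leaving the asked answer as it is
  removed field price from record User -> affects forward compatibility only, which is not asked
  added field rating to record User: optional float64, tag 32 (in v2 it sits last) -> fires no rule on User, leaving the asked answer as it is
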